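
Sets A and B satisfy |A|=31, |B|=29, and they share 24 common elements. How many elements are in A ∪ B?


|A ∪ B| = |A| + |B| - |A ∩ B|
= 31 + 29 - 24
= 36

|A ∪ B| = 36


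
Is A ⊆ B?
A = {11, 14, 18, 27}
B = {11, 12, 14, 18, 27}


A ⊆ B means every element of A is in B.
All elements of A are in B.
So A ⊆ B.

Yes, A ⊆ B


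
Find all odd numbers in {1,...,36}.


Checking each candidate:
Condition: odd numbers in {1,...,36}
Result = {1, 3, 5, 7, 9, 11, 13, 15, 17, 19, 21, 23, 25, 27, 29, 31, 33, 35}

{1, 3, 5, 7, 9, 11, 13, 15, 17, 19, 21, 23, 25, 27, 29, 31, 33, 35}


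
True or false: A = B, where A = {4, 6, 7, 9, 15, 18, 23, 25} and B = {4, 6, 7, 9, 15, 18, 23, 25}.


Two sets are equal iff they have exactly the same elements.
A = {4, 6, 7, 9, 15, 18, 23, 25}
B = {4, 6, 7, 9, 15, 18, 23, 25}
Same elements → A = B

Yes, A = B


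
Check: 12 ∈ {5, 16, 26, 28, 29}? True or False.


A = {5, 16, 26, 28, 29}
Checking if 12 is in A
12 is not in A → False

12 ∉ A


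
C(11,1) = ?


C(n,k) = n! / (k!(n-k)!)
C(11,1) = 11! / (1!10!)
= 11

C(11,1) = 11


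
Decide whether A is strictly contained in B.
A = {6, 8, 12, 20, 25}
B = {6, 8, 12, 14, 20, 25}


A ⊂ B requires: A ⊆ B AND A ≠ B.
A ⊆ B? Yes
A = B? No
A ⊂ B: Yes (A is a proper subset of B)

Yes, A ⊂ B


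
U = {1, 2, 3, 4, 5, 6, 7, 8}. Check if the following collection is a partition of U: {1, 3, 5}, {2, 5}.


A partition requires: (1) non-empty parts, (2) pairwise disjoint, (3) union = U
Parts: {1, 3, 5}, {2, 5}
Union of parts: {1, 2, 3, 5}
U = {1, 2, 3, 4, 5, 6, 7, 8}
All non-empty? True
Pairwise disjoint? False
Covers U? False

No, not a valid partition


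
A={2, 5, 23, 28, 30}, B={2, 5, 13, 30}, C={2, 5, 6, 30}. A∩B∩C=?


A ∩ B = {2, 5, 30}
(A ∩ B) ∩ C = {2, 5, 30}

A ∩ B ∩ C = {2, 5, 30}


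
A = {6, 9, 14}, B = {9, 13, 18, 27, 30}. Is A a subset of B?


A ⊆ B means every element of A is in B.
Elements in A not in B: {6, 14}
So A ⊄ B.

No, A ⊄ B


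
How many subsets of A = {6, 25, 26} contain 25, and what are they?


A subset of A contains 25 iff the remaining 2 elements form any subset of A \ {25}.
Count: 2^(n-1) = 2^2 = 4
Subsets containing 25: {25}, {6, 25}, {25, 26}, {6, 25, 26}

Subsets containing 25 (4 total): {25}, {6, 25}, {25, 26}, {6, 25, 26}


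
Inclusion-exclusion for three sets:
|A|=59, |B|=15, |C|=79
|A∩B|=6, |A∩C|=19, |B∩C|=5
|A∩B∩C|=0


|A∪B∪C| = |A|+|B|+|C| - |A∩B|-|A∩C|-|B∩C| + |A∩B∩C|
= 59+15+79 - 6-19-5 + 0
= 153 - 30 + 0
= 123

|A ∪ B ∪ C| = 123


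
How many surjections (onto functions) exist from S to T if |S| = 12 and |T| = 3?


n = |S| = 12, k = |T| = 3. Surjections via inclusion-exclusion:
S(n,k) = Σ(-1)^i × C(k,i) × (k-i)^n, i=0 to k
i=0: (-1)^0×C(3,0)×3^12 = 531441
i=1: (-1)^1×C(3,1)×2^12 = -12288
i=2: (-1)^2×C(3,2)×1^12 = 3
i=3: (-1)^3×C(3,3)×0^12 = 0
Total = 519156

Number of surjections = 519156


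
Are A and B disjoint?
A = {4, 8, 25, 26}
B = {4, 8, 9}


Disjoint means A ∩ B = ∅.
A ∩ B = {4, 8}
A ∩ B ≠ ∅, so A and B are NOT disjoint.

No, A and B are not disjoint (A ∩ B = {4, 8})


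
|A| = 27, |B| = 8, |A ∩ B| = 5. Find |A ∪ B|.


|A ∪ B| = |A| + |B| - |A ∩ B|
= 27 + 8 - 5
= 30

|A ∪ B| = 30


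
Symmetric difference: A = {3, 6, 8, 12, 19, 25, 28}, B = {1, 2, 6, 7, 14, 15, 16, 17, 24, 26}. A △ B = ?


A △ B = (A \ B) ∪ (B \ A) = elements in exactly one of A or B
A \ B = {3, 8, 12, 19, 25, 28}
B \ A = {1, 2, 7, 14, 15, 16, 17, 24, 26}
A △ B = {1, 2, 3, 7, 8, 12, 14, 15, 16, 17, 19, 24, 25, 26, 28}

A △ B = {1, 2, 3, 7, 8, 12, 14, 15, 16, 17, 19, 24, 25, 26, 28}


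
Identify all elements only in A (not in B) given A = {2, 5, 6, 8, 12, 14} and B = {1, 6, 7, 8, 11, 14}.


A = {2, 5, 6, 8, 12, 14}
B = {1, 6, 7, 8, 11, 14}
Region: only in A (not in B)
Elements: {2, 5, 12}

Elements only in A (not in B): {2, 5, 12}


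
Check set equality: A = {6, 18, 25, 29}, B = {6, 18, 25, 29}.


Two sets are equal iff they have exactly the same elements.
A = {6, 18, 25, 29}
B = {6, 18, 25, 29}
Same elements → A = B

Yes, A = B


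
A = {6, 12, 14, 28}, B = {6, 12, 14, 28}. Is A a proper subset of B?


A ⊂ B requires: A ⊆ B AND A ≠ B.
A ⊆ B? Yes
A = B? Yes
A = B, so A is not a PROPER subset.

No, A is not a proper subset of B


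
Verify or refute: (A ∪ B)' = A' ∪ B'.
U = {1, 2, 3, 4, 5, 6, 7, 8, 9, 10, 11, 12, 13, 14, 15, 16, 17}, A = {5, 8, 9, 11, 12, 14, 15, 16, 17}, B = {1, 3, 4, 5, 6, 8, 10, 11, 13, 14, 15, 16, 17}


LHS: A ∪ B = {1, 3, 4, 5, 6, 8, 9, 10, 11, 12, 13, 14, 15, 16, 17}
(A ∪ B)' = U \ (A ∪ B) = {2, 7}
A' = {1, 2, 3, 4, 6, 7, 10, 13}, B' = {2, 7, 9, 12}
Claimed RHS: A' ∪ B' = {1, 2, 3, 4, 6, 7, 9, 10, 12, 13}
Identity is INVALID: LHS = {2, 7} but the RHS claimed here equals {1, 2, 3, 4, 6, 7, 9, 10, 12, 13}. The correct form is (A ∪ B)' = A' ∩ B'.

Identity is invalid: (A ∪ B)' = {2, 7} but A' ∪ B' = {1, 2, 3, 4, 6, 7, 9, 10, 12, 13}. The correct De Morgan law is (A ∪ B)' = A' ∩ B'.


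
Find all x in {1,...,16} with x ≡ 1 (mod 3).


Checking each candidate:
Condition: x in {1,...,16} with x ≡ 1 (mod 3)
Result = {1, 4, 7, 10, 13, 16}

{1, 4, 7, 10, 13, 16}


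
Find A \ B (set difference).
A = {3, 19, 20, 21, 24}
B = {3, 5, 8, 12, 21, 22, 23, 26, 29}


A \ B = elements in A but not in B
A = {3, 19, 20, 21, 24}
B = {3, 5, 8, 12, 21, 22, 23, 26, 29}
Remove from A any elements in B
A \ B = {19, 20, 24}

A \ B = {19, 20, 24}


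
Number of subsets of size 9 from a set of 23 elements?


C(n,k) = n! / (k!(n-k)!)
C(23,9) = 23! / (9!14!)
= 817190

C(23,9) = 817190


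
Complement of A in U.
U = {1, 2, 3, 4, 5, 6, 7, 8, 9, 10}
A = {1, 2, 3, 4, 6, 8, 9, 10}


Aᶜ = U \ A = elements in U but not in A
U = {1, 2, 3, 4, 5, 6, 7, 8, 9, 10}
A = {1, 2, 3, 4, 6, 8, 9, 10}
Aᶜ = {5, 7}

Aᶜ = {5, 7}


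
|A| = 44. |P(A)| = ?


Number of subsets = 2^n
= 2^44
= 17592186044416

|P(A)| = 17592186044416


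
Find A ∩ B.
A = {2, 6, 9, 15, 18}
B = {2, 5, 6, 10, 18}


A ∩ B = elements in both A and B
A = {2, 6, 9, 15, 18}
B = {2, 5, 6, 10, 18}
A ∩ B = {2, 6, 18}

A ∩ B = {2, 6, 18}


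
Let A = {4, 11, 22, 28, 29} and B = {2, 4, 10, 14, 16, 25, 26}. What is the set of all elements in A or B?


A ∪ B = all elements in A or B (or both)
A = {4, 11, 22, 28, 29}
B = {2, 4, 10, 14, 16, 25, 26}
A ∪ B = {2, 4, 10, 11, 14, 16, 22, 25, 26, 28, 29}

A ∪ B = {2, 4, 10, 11, 14, 16, 22, 25, 26, 28, 29}


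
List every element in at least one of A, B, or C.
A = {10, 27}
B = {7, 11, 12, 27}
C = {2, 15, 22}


A ∪ B = {7, 10, 11, 12, 27}
(A ∪ B) ∪ C = {2, 7, 10, 11, 12, 15, 22, 27}

A ∪ B ∪ C = {2, 7, 10, 11, 12, 15, 22, 27}


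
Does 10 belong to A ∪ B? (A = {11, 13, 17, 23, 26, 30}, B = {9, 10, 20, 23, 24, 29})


A = {11, 13, 17, 23, 26, 30}, B = {9, 10, 20, 23, 24, 29}
A ∪ B = all elements in A or B
A ∪ B = {9, 10, 11, 13, 17, 20, 23, 24, 26, 29, 30}
Checking if 10 ∈ A ∪ B
10 is in A ∪ B → True

10 ∈ A ∪ B


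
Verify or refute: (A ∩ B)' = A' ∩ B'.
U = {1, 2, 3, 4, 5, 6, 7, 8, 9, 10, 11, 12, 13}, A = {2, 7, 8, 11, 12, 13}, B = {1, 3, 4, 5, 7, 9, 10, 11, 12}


LHS: A ∩ B = {7, 11, 12}
(A ∩ B)' = U \ (A ∩ B) = {1, 2, 3, 4, 5, 6, 8, 9, 10, 13}
A' = {1, 3, 4, 5, 6, 9, 10}, B' = {2, 6, 8, 13}
Claimed RHS: A' ∩ B' = {6}
Identity is INVALID: LHS = {1, 2, 3, 4, 5, 6, 8, 9, 10, 13} but the RHS claimed here equals {6}. The correct form is (A ∩ B)' = A' ∪ B'.

Identity is invalid: (A ∩ B)' = {1, 2, 3, 4, 5, 6, 8, 9, 10, 13} but A' ∩ B' = {6}. The correct De Morgan law is (A ∩ B)' = A' ∪ B'.


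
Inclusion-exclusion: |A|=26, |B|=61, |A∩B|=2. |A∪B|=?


|A ∪ B| = |A| + |B| - |A ∩ B|
= 26 + 61 - 2
= 85

|A ∪ B| = 85


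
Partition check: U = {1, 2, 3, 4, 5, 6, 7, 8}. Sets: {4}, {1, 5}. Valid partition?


A partition requires: (1) non-empty parts, (2) pairwise disjoint, (3) union = U
Parts: {4}, {1, 5}
Union of parts: {1, 4, 5}
U = {1, 2, 3, 4, 5, 6, 7, 8}
All non-empty? True
Pairwise disjoint? True
Covers U? False

No, not a valid partition


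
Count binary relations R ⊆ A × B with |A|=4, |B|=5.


A relation from A to B is any subset of A × B.
|A × B| = 4 × 5 = 20
# relations = 2^|A × B| = 2^20 = 1048576

Number of relations = 1048576


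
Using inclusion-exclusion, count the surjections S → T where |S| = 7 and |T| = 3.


n = |S| = 7, k = |T| = 3. Surjections via inclusion-exclusion:
S(n,k) = Σ(-1)^i × C(k,i) × (k-i)^n, i=0 to k
i=0: (-1)^0×C(3,0)×3^7 = 2187
i=1: (-1)^1×C(3,1)×2^7 = -384
i=2: (-1)^2×C(3,2)×1^7 = 3
i=3: (-1)^3×C(3,3)×0^7 = 0
Total = 1806

Number of surjections = 1806


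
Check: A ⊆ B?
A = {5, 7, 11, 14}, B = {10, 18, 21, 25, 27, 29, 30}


A ⊆ B means every element of A is in B.
Elements in A not in B: {5, 7, 11, 14}
So A ⊄ B.

No, A ⊄ B


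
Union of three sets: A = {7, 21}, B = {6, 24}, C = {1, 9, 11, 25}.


A ∪ B = {6, 7, 21, 24}
(A ∪ B) ∪ C = {1, 6, 7, 9, 11, 21, 24, 25}

A ∪ B ∪ C = {1, 6, 7, 9, 11, 21, 24, 25}


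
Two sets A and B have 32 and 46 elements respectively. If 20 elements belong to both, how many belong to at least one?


|A ∪ B| = |A| + |B| - |A ∩ B|
= 32 + 46 - 20
= 58

|A ∪ B| = 58


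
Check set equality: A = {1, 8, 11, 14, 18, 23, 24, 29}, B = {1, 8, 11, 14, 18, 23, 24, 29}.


Two sets are equal iff they have exactly the same elements.
A = {1, 8, 11, 14, 18, 23, 24, 29}
B = {1, 8, 11, 14, 18, 23, 24, 29}
Same elements → A = B

Yes, A = B


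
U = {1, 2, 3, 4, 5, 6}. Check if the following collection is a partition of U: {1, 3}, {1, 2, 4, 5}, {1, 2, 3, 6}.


A partition requires: (1) non-empty parts, (2) pairwise disjoint, (3) union = U
Parts: {1, 3}, {1, 2, 4, 5}, {1, 2, 3, 6}
Union of parts: {1, 2, 3, 4, 5, 6}
U = {1, 2, 3, 4, 5, 6}
All non-empty? True
Pairwise disjoint? False
Covers U? True

No, not a valid partition


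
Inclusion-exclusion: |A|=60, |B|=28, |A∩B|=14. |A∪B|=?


|A ∪ B| = |A| + |B| - |A ∩ B|
= 60 + 28 - 14
= 74

|A ∪ B| = 74


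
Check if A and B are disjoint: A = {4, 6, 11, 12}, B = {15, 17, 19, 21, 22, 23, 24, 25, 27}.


Disjoint means A ∩ B = ∅.
A ∩ B = ∅
A ∩ B = ∅, so A and B are disjoint.

Yes, A and B are disjoint


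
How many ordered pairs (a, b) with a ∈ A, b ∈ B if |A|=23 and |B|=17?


|A × B| = |A| × |B|
= 23 × 17
= 391

|A × B| = 391


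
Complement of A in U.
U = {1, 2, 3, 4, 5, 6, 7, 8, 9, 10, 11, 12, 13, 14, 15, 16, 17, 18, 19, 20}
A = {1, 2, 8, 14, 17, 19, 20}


Aᶜ = U \ A = elements in U but not in A
U = {1, 2, 3, 4, 5, 6, 7, 8, 9, 10, 11, 12, 13, 14, 15, 16, 17, 18, 19, 20}
A = {1, 2, 8, 14, 17, 19, 20}
Aᶜ = {3, 4, 5, 6, 7, 9, 10, 11, 12, 13, 15, 16, 18}

Aᶜ = {3, 4, 5, 6, 7, 9, 10, 11, 12, 13, 15, 16, 18}


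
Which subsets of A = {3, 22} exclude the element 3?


A subset of A that omits 3 is a subset of A \ {3}, so there are 2^(n-1) = 2^1 = 2 of them.
Subsets excluding 3: ∅, {22}

Subsets excluding 3 (2 total): ∅, {22}


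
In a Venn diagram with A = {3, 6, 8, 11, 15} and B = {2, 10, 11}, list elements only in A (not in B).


A = {3, 6, 8, 11, 15}
B = {2, 10, 11}
Region: only in A (not in B)
Elements: {3, 6, 8, 15}

Elements only in A (not in B): {3, 6, 8, 15}


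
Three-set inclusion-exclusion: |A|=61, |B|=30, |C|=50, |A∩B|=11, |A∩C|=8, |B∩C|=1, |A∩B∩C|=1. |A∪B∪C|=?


|A∪B∪C| = |A|+|B|+|C| - |A∩B|-|A∩C|-|B∩C| + |A∩B∩C|
= 61+30+50 - 11-8-1 + 1
= 141 - 20 + 1
= 122

|A ∪ B ∪ C| = 122


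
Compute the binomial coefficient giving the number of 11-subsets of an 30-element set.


C(n,k) = n! / (k!(n-k)!)
C(30,11) = 30! / (11!19!)
= 54627300

C(30,11) = 54627300


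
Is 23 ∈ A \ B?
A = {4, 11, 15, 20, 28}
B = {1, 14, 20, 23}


A = {4, 11, 15, 20, 28}, B = {1, 14, 20, 23}
A \ B = elements in A but not in B
A \ B = {4, 11, 15, 28}
Checking if 23 ∈ A \ B
23 is not in A \ B → False

23 ∉ A \ B


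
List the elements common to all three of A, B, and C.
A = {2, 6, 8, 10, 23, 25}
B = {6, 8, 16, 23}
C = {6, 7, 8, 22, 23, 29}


A ∩ B = {6, 8, 23}
(A ∩ B) ∩ C = {6, 8, 23}

A ∩ B ∩ C = {6, 8, 23}


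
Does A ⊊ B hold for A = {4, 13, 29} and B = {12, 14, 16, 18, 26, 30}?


A ⊂ B requires: A ⊆ B AND A ≠ B.
A ⊆ B? No
A ⊄ B, so A is not a proper subset.

No, A is not a proper subset of B


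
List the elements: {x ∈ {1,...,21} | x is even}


Checking each candidate:
Condition: even numbers in {1,...,21}
Result = {2, 4, 6, 8, 10, 12, 14, 16, 18, 20}

{2, 4, 6, 8, 10, 12, 14, 16, 18, 20}


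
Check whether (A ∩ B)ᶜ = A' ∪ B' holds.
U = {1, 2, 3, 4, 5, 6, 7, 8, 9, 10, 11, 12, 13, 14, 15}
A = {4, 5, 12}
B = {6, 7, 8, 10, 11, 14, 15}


LHS: A ∩ B = ∅
(A ∩ B)' = U \ (A ∩ B) = {1, 2, 3, 4, 5, 6, 7, 8, 9, 10, 11, 12, 13, 14, 15}
A' = {1, 2, 3, 6, 7, 8, 9, 10, 11, 13, 14, 15}, B' = {1, 2, 3, 4, 5, 9, 12, 13}
Claimed RHS: A' ∪ B' = {1, 2, 3, 4, 5, 6, 7, 8, 9, 10, 11, 12, 13, 14, 15}
Identity is VALID: LHS = RHS = {1, 2, 3, 4, 5, 6, 7, 8, 9, 10, 11, 12, 13, 14, 15} ✓

Identity is valid. (A ∩ B)' = A' ∪ B' = {1, 2, 3, 4, 5, 6, 7, 8, 9, 10, 11, 12, 13, 14, 15}


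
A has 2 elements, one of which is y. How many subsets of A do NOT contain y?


Subsets of A avoiding y are subsets of A \ {y}, which has 1 elements.
Count = 2^(n-1) = 2^1
= 2

Number of subsets avoiding y = 2


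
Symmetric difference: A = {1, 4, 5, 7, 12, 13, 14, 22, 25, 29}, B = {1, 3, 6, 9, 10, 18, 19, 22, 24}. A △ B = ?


A △ B = (A \ B) ∪ (B \ A) = elements in exactly one of A or B
A \ B = {4, 5, 7, 12, 13, 14, 25, 29}
B \ A = {3, 6, 9, 10, 18, 19, 24}
A △ B = {3, 4, 5, 6, 7, 9, 10, 12, 13, 14, 18, 19, 24, 25, 29}

A △ B = {3, 4, 5, 6, 7, 9, 10, 12, 13, 14, 18, 19, 24, 25, 29}


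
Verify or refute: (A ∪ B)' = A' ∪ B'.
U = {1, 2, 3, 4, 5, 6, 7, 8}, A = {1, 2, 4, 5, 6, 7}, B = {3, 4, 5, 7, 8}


LHS: A ∪ B = {1, 2, 3, 4, 5, 6, 7, 8}
(A ∪ B)' = U \ (A ∪ B) = ∅
A' = {3, 8}, B' = {1, 2, 6}
Claimed RHS: A' ∪ B' = {1, 2, 3, 6, 8}
Identity is INVALID: LHS = ∅ but the RHS claimed here equals {1, 2, 3, 6, 8}. The correct form is (A ∪ B)' = A' ∩ B'.

Identity is invalid: (A ∪ B)' = ∅ but A' ∪ B' = {1, 2, 3, 6, 8}. The correct De Morgan law is (A ∪ B)' = A' ∩ B'.


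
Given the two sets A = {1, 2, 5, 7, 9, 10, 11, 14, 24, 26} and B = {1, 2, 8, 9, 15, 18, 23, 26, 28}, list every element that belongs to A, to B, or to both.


A ∪ B = all elements in A or B (or both)
A = {1, 2, 5, 7, 9, 10, 11, 14, 24, 26}
B = {1, 2, 8, 9, 15, 18, 23, 26, 28}
A ∪ B = {1, 2, 5, 7, 8, 9, 10, 11, 14, 15, 18, 23, 24, 26, 28}

A ∪ B = {1, 2, 5, 7, 8, 9, 10, 11, 14, 15, 18, 23, 24, 26, 28}


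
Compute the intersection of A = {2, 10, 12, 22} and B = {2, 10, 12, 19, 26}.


A ∩ B = elements in both A and B
A = {2, 10, 12, 22}
B = {2, 10, 12, 19, 26}
A ∩ B = {2, 10, 12}

A ∩ B = {2, 10, 12}


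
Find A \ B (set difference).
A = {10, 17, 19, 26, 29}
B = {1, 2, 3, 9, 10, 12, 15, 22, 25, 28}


A \ B = elements in A but not in B
A = {10, 17, 19, 26, 29}
B = {1, 2, 3, 9, 10, 12, 15, 22, 25, 28}
Remove from A any elements in B
A \ B = {17, 19, 26, 29}

A \ B = {17, 19, 26, 29}


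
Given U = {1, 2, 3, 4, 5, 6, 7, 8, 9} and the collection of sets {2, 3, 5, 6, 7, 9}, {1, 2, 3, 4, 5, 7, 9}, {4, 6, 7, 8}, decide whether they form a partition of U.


A partition requires: (1) non-empty parts, (2) pairwise disjoint, (3) union = U
Parts: {2, 3, 5, 6, 7, 9}, {1, 2, 3, 4, 5, 7, 9}, {4, 6, 7, 8}
Union of parts: {1, 2, 3, 4, 5, 6, 7, 8, 9}
U = {1, 2, 3, 4, 5, 6, 7, 8, 9}
All non-empty? True
Pairwise disjoint? False
Covers U? True

No, not a valid partition


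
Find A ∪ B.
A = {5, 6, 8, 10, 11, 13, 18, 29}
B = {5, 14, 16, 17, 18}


A ∪ B = all elements in A or B (or both)
A = {5, 6, 8, 10, 11, 13, 18, 29}
B = {5, 14, 16, 17, 18}
A ∪ B = {5, 6, 8, 10, 11, 13, 14, 16, 17, 18, 29}

A ∪ B = {5, 6, 8, 10, 11, 13, 14, 16, 17, 18, 29}


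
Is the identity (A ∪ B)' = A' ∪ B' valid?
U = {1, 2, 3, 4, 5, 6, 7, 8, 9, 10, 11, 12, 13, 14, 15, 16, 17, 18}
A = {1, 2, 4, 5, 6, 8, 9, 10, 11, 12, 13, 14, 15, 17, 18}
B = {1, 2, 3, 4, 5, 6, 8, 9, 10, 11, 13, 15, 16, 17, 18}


LHS: A ∪ B = {1, 2, 3, 4, 5, 6, 8, 9, 10, 11, 12, 13, 14, 15, 16, 17, 18}
(A ∪ B)' = U \ (A ∪ B) = {7}
A' = {3, 7, 16}, B' = {7, 12, 14}
Claimed RHS: A' ∪ B' = {3, 7, 12, 14, 16}
Identity is INVALID: LHS = {7} but the RHS claimed here equals {3, 7, 12, 14, 16}. The correct form is (A ∪ B)' = A' ∩ B'.

Identity is invalid: (A ∪ B)' = {7} but A' ∪ B' = {3, 7, 12, 14, 16}. The correct De Morgan law is (A ∪ B)' = A' ∩ B'.


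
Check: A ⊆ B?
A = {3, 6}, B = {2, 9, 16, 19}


A ⊆ B means every element of A is in B.
Elements in A not in B: {3, 6}
So A ⊄ B.

No, A ⊄ B


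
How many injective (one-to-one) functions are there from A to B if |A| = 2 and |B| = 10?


An injection sends each of |A| = 2 inputs to a distinct output in B.
# injections = |B|·(|B|-1)·…·(|B|-|A|+1) = 10! / (10 - 2)!
= 10 × 9
= 90

Number of injections = 90


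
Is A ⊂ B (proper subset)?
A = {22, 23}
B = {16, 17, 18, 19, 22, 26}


A ⊂ B requires: A ⊆ B AND A ≠ B.
A ⊆ B? No
A ⊄ B, so A is not a proper subset.

No, A is not a proper subset of B


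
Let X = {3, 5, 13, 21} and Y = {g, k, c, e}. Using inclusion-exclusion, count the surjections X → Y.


n = |X| = 4, k = |Y| = 4. Surjections via inclusion-exclusion:
S(n,k) = Σ(-1)^i × C(k,i) × (k-i)^n, i=0 to k
i=0: (-1)^0×C(4,0)×4^4 = 256
i=1: (-1)^1×C(4,1)×3^4 = -324
i=2: (-1)^2×C(4,2)×2^4 = 96
i=3: (-1)^3×C(4,3)×1^4 = -4
i=4: (-1)^4×C(4,4)×0^4 = 0
Total = 24

Number of surjections = 24


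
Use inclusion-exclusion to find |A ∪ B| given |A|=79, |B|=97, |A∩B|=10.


|A ∪ B| = |A| + |B| - |A ∩ B|
= 79 + 97 - 10
= 166

|A ∪ B| = 166


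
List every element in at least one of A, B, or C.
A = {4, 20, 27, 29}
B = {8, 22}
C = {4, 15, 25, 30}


A ∪ B = {4, 8, 20, 22, 27, 29}
(A ∪ B) ∪ C = {4, 8, 15, 20, 22, 25, 27, 29, 30}

A ∪ B ∪ C = {4, 8, 15, 20, 22, 25, 27, 29, 30}


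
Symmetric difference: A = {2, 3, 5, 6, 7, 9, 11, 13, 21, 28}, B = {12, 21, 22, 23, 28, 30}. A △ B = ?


A △ B = (A \ B) ∪ (B \ A) = elements in exactly one of A or B
A \ B = {2, 3, 5, 6, 7, 9, 11, 13}
B \ A = {12, 22, 23, 30}
A △ B = {2, 3, 5, 6, 7, 9, 11, 12, 13, 22, 23, 30}

A △ B = {2, 3, 5, 6, 7, 9, 11, 12, 13, 22, 23, 30}


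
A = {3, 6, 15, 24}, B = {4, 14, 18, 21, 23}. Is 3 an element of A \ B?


A = {3, 6, 15, 24}, B = {4, 14, 18, 21, 23}
A \ B = elements in A but not in B
A \ B = {3, 6, 15, 24}
Checking if 3 ∈ A \ B
3 is in A \ B → True

3 ∈ A \ B


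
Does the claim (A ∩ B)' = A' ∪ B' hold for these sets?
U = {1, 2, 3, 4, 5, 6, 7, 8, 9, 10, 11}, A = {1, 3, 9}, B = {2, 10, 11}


LHS: A ∩ B = ∅
(A ∩ B)' = U \ (A ∩ B) = {1, 2, 3, 4, 5, 6, 7, 8, 9, 10, 11}
A' = {2, 4, 5, 6, 7, 8, 10, 11}, B' = {1, 3, 4, 5, 6, 7, 8, 9}
Claimed RHS: A' ∪ B' = {1, 2, 3, 4, 5, 6, 7, 8, 9, 10, 11}
Identity is VALID: LHS = RHS = {1, 2, 3, 4, 5, 6, 7, 8, 9, 10, 11} ✓

Identity is valid. (A ∩ B)' = A' ∪ B' = {1, 2, 3, 4, 5, 6, 7, 8, 9, 10, 11}


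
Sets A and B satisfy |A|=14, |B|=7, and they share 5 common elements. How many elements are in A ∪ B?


|A ∪ B| = |A| + |B| - |A ∩ B|
= 14 + 7 - 5
= 16

|A ∪ B| = 16


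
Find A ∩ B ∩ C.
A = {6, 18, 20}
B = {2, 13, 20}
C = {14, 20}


A ∩ B = {20}
(A ∩ B) ∩ C = {20}

A ∩ B ∩ C = {20}


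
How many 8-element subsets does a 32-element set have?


C(n,k) = n! / (k!(n-k)!)
C(32,8) = 32! / (8!24!)
= 10518300

C(32,8) = 10518300


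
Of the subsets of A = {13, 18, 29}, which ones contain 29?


A subset of A contains 29 iff the remaining 2 elements form any subset of A \ {29}.
Count: 2^(n-1) = 2^2 = 4
Subsets containing 29: {29}, {13, 29}, {18, 29}, {13, 18, 29}

Subsets containing 29 (4 total): {29}, {13, 29}, {18, 29}, {13, 18, 29}


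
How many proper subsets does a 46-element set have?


Total subsets = 2^n = 2^46 = 70368744177664
Proper subsets exclude the set itself: 2^n - 1
= 70368744177664 - 1
= 70368744177663

Number of proper subsets = 70368744177663


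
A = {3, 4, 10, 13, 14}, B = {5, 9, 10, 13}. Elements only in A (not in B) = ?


A = {3, 4, 10, 13, 14}
B = {5, 9, 10, 13}
Region: only in A (not in B)
Elements: {3, 4, 14}

Elements only in A (not in B): {3, 4, 14}


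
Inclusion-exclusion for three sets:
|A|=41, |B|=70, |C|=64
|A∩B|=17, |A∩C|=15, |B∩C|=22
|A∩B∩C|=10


|A∪B∪C| = |A|+|B|+|C| - |A∩B|-|A∩C|-|B∩C| + |A∩B∩C|
= 41+70+64 - 17-15-22 + 10
= 175 - 54 + 10
= 131

|A ∪ B ∪ C| = 131


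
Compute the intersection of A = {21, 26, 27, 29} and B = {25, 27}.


A ∩ B = elements in both A and B
A = {21, 26, 27, 29}
B = {25, 27}
A ∩ B = {27}

A ∩ B = {27}


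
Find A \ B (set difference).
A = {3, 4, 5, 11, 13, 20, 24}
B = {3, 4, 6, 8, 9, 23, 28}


A \ B = elements in A but not in B
A = {3, 4, 5, 11, 13, 20, 24}
B = {3, 4, 6, 8, 9, 23, 28}
Remove from A any elements in B
A \ B = {5, 11, 13, 20, 24}

A \ B = {5, 11, 13, 20, 24}


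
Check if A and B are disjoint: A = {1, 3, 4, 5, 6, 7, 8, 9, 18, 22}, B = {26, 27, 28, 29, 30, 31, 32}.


Disjoint means A ∩ B = ∅.
A ∩ B = ∅
A ∩ B = ∅, so A and B are disjoint.

Yes, A and B are disjoint


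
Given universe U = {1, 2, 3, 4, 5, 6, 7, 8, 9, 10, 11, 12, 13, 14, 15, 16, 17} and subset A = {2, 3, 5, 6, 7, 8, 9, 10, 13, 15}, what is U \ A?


Aᶜ = U \ A = elements in U but not in A
U = {1, 2, 3, 4, 5, 6, 7, 8, 9, 10, 11, 12, 13, 14, 15, 16, 17}
A = {2, 3, 5, 6, 7, 8, 9, 10, 13, 15}
Aᶜ = {1, 4, 11, 12, 14, 16, 17}

Aᶜ = {1, 4, 11, 12, 14, 16, 17}


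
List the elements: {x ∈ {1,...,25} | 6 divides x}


Checking each candidate:
Condition: multiples of 6 in {1,...,25}
Result = {6, 12, 18, 24}

{6, 12, 18, 24}


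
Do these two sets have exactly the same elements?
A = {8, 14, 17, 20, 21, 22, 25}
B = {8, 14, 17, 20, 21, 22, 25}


Two sets are equal iff they have exactly the same elements.
A = {8, 14, 17, 20, 21, 22, 25}
B = {8, 14, 17, 20, 21, 22, 25}
Same elements → A = B

Yes, A = B


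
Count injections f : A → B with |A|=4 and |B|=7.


An injection sends each of |A| = 4 inputs to a distinct output in B.
# injections = |B|·(|B|-1)·…·(|B|-|A|+1) = 7! / (7 - 4)!
= 7 × 6 × 5 × 4
= 840

Number of injections = 840


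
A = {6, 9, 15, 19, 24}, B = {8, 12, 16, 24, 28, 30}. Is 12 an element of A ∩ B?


A = {6, 9, 15, 19, 24}, B = {8, 12, 16, 24, 28, 30}
A ∩ B = elements in both A and B
A ∩ B = {24}
Checking if 12 ∈ A ∩ B
12 is not in A ∩ B → False

12 ∉ A ∩ B


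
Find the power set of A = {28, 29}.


|A| = 2, so |P(A)| = 2^2 = 4
Enumerate subsets by cardinality (0 to 2):
∅, {28}, {29}, {28, 29}

P(A) has 4 subsets: ∅, {28}, {29}, {28, 29}


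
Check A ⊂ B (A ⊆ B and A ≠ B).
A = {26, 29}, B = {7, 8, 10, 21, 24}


A ⊂ B requires: A ⊆ B AND A ≠ B.
A ⊆ B? No
A ⊄ B, so A is not a proper subset.

No, A is not a proper subset of B


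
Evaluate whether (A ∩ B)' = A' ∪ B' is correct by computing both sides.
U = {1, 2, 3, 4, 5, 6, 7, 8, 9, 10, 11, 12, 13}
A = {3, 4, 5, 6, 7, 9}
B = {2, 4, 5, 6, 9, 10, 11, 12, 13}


LHS: A ∩ B = {4, 5, 6, 9}
(A ∩ B)' = U \ (A ∩ B) = {1, 2, 3, 7, 8, 10, 11, 12, 13}
A' = {1, 2, 8, 10, 11, 12, 13}, B' = {1, 3, 7, 8}
Claimed RHS: A' ∪ B' = {1, 2, 3, 7, 8, 10, 11, 12, 13}
Identity is VALID: LHS = RHS = {1, 2, 3, 7, 8, 10, 11, 12, 13} ✓

Identity is valid. (A ∩ B)' = A' ∪ B' = {1, 2, 3, 7, 8, 10, 11, 12, 13}


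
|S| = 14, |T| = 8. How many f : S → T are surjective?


n = |S| = 14, k = |T| = 8. Surjections via inclusion-exclusion:
S(n,k) = Σ(-1)^i × C(k,i) × (k-i)^n, i=0 to k
i=0: (-1)^0×C(8,0)×8^14 = 4398046511104
i=1: (-1)^1×C(8,1)×7^14 = -5425784582792
i=2: (-1)^2×C(8,2)×6^14 = 2194196594688
i=3: (-1)^3×C(8,3)×5^14 = -341796875000
i=4: (-1)^4×C(8,4)×4^14 = 18790481920
i=5: (-1)^5×C(8,5)×3^14 = -267846264
i=6: (-1)^6×C(8,6)×2^14 = 458752
i=7: (-1)^7×C(8,7)×1^14 = -8
i=8: (-1)^8×C(8,8)×0^14 = 0
Total = 843184742400

Number of surjections = 843184742400


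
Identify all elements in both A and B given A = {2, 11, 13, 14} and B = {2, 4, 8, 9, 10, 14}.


A = {2, 11, 13, 14}
B = {2, 4, 8, 9, 10, 14}
Region: in both A and B
Elements: {2, 14}

Elements in both A and B: {2, 14}


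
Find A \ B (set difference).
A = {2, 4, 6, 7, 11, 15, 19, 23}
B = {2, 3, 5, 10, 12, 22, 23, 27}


A \ B = elements in A but not in B
A = {2, 4, 6, 7, 11, 15, 19, 23}
B = {2, 3, 5, 10, 12, 22, 23, 27}
Remove from A any elements in B
A \ B = {4, 6, 7, 11, 15, 19}

A \ B = {4, 6, 7, 11, 15, 19}


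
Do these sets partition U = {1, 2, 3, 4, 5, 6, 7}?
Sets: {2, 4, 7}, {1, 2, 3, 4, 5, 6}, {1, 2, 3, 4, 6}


A partition requires: (1) non-empty parts, (2) pairwise disjoint, (3) union = U
Parts: {2, 4, 7}, {1, 2, 3, 4, 5, 6}, {1, 2, 3, 4, 6}
Union of parts: {1, 2, 3, 4, 5, 6, 7}
U = {1, 2, 3, 4, 5, 6, 7}
All non-empty? True
Pairwise disjoint? False
Covers U? True

No, not a valid partition


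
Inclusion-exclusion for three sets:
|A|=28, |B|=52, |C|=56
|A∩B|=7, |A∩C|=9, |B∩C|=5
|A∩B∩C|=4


|A∪B∪C| = |A|+|B|+|C| - |A∩B|-|A∩C|-|B∩C| + |A∩B∩C|
= 28+52+56 - 7-9-5 + 4
= 136 - 21 + 4
= 119

|A ∪ B ∪ C| = 119


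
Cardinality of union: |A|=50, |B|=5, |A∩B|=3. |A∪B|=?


|A ∪ B| = |A| + |B| - |A ∩ B|
= 50 + 5 - 3
= 52

|A ∪ B| = 52


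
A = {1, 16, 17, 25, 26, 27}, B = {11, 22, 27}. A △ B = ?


A △ B = (A \ B) ∪ (B \ A) = elements in exactly one of A or B
A \ B = {1, 16, 17, 25, 26}
B \ A = {11, 22}
A △ B = {1, 11, 16, 17, 22, 25, 26}

A △ B = {1, 11, 16, 17, 22, 25, 26}


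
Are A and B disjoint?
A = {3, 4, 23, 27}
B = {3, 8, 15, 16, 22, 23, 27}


Disjoint means A ∩ B = ∅.
A ∩ B = {3, 23, 27}
A ∩ B ≠ ∅, so A and B are NOT disjoint.

No, A and B are not disjoint (A ∩ B = {3, 23, 27})


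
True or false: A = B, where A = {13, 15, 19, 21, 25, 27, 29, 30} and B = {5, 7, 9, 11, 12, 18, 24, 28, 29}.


Two sets are equal iff they have exactly the same elements.
A = {13, 15, 19, 21, 25, 27, 29, 30}
B = {5, 7, 9, 11, 12, 18, 24, 28, 29}
Differences: {5, 7, 9, 11, 12, 13, 15, 18, 19, 21, 24, 25, 27, 28, 30}
A ≠ B

No, A ≠ B


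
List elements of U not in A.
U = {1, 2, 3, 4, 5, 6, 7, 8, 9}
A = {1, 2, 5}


Aᶜ = U \ A = elements in U but not in A
U = {1, 2, 3, 4, 5, 6, 7, 8, 9}
A = {1, 2, 5}
Aᶜ = {3, 4, 6, 7, 8, 9}

Aᶜ = {3, 4, 6, 7, 8, 9}


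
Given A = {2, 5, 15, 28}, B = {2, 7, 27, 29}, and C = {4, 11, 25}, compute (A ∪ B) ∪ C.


A ∪ B = {2, 5, 7, 15, 27, 28, 29}
(A ∪ B) ∪ C = {2, 4, 5, 7, 11, 15, 25, 27, 28, 29}

A ∪ B ∪ C = {2, 4, 5, 7, 11, 15, 25, 27, 28, 29}


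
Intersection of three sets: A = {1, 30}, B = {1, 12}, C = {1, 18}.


A ∩ B = {1}
(A ∩ B) ∩ C = {1}

A ∩ B ∩ C = {1}


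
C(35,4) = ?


C(n,k) = n! / (k!(n-k)!)
C(35,4) = 35! / (4!31!)
= 52360

C(35,4) = 52360


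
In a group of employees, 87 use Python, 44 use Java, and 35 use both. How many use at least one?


|A ∪ B| = |A| + |B| - |A ∩ B|
= 87 + 44 - 35
= 96

|A ∪ B| = 96


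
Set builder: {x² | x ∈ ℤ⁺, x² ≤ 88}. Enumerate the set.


Checking each candidate:
Condition: positive perfect squares ≤ 88
Result = {1, 4, 9, 16, 25, 36, 49, 64, 81}

{1, 4, 9, 16, 25, 36, 49, 64, 81}


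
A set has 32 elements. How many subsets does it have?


Number of subsets = 2^n
= 2^32
= 4294967296

|P(A)| = 4294967296


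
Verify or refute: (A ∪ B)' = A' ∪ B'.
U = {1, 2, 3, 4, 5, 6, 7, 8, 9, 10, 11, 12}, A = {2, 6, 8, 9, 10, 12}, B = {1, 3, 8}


LHS: A ∪ B = {1, 2, 3, 6, 8, 9, 10, 12}
(A ∪ B)' = U \ (A ∪ B) = {4, 5, 7, 11}
A' = {1, 3, 4, 5, 7, 11}, B' = {2, 4, 5, 6, 7, 9, 10, 11, 12}
Claimed RHS: A' ∪ B' = {1, 2, 3, 4, 5, 6, 7, 9, 10, 11, 12}
Identity is INVALID: LHS = {4, 5, 7, 11} but the RHS claimed here equals {1, 2, 3, 4, 5, 6, 7, 9, 10, 11, 12}. The correct form is (A ∪ B)' = A' ∩ B'.

Identity is invalid: (A ∪ B)' = {4, 5, 7, 11} but A' ∪ B' = {1, 2, 3, 4, 5, 6, 7, 9, 10, 11, 12}. The correct De Morgan law is (A ∪ B)' = A' ∩ B'.


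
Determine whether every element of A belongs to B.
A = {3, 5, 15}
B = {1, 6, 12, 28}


A ⊆ B means every element of A is in B.
Elements in A not in B: {3, 5, 15}
So A ⊄ B.

No, A ⊄ B


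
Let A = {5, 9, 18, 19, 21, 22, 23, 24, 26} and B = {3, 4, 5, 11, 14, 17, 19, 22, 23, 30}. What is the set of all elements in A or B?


A ∪ B = all elements in A or B (or both)
A = {5, 9, 18, 19, 21, 22, 23, 24, 26}
B = {3, 4, 5, 11, 14, 17, 19, 22, 23, 30}
A ∪ B = {3, 4, 5, 9, 11, 14, 17, 18, 19, 21, 22, 23, 24, 26, 30}

A ∪ B = {3, 4, 5, 9, 11, 14, 17, 18, 19, 21, 22, 23, 24, 26, 30}


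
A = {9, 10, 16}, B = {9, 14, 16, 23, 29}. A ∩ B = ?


A ∩ B = elements in both A and B
A = {9, 10, 16}
B = {9, 14, 16, 23, 29}
A ∩ B = {9, 16}

A ∩ B = {9, 16}


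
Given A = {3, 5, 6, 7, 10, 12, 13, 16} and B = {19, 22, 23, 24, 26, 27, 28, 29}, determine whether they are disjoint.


Disjoint means A ∩ B = ∅.
A ∩ B = ∅
A ∩ B = ∅, so A and B are disjoint.

Yes, A and B are disjoint


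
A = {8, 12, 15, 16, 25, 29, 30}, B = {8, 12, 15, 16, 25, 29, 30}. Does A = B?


Two sets are equal iff they have exactly the same elements.
A = {8, 12, 15, 16, 25, 29, 30}
B = {8, 12, 15, 16, 25, 29, 30}
Same elements → A = B

Yes, A = B


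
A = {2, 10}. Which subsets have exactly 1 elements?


|A| = 2, so A has C(2,1) = 2 subsets of size 1.
Enumerate by choosing 1 elements from A at a time:
{2}, {10}

1-element subsets (2 total): {2}, {10}


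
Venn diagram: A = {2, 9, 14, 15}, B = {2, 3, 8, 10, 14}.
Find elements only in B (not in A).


A = {2, 9, 14, 15}
B = {2, 3, 8, 10, 14}
Region: only in B (not in A)
Elements: {3, 8, 10}

Elements only in B (not in A): {3, 8, 10}


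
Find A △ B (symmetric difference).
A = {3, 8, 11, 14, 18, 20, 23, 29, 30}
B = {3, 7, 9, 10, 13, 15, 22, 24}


A △ B = (A \ B) ∪ (B \ A) = elements in exactly one of A or B
A \ B = {8, 11, 14, 18, 20, 23, 29, 30}
B \ A = {7, 9, 10, 13, 15, 22, 24}
A △ B = {7, 8, 9, 10, 11, 13, 14, 15, 18, 20, 22, 23, 24, 29, 30}

A △ B = {7, 8, 9, 10, 11, 13, 14, 15, 18, 20, 22, 23, 24, 29, 30}


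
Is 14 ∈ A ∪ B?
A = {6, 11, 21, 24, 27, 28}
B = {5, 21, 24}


A = {6, 11, 21, 24, 27, 28}, B = {5, 21, 24}
A ∪ B = all elements in A or B
A ∪ B = {5, 6, 11, 21, 24, 27, 28}
Checking if 14 ∈ A ∪ B
14 is not in A ∪ B → False

14 ∉ A ∪ B


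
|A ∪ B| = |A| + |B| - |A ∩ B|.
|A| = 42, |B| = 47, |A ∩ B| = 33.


|A ∪ B| = |A| + |B| - |A ∩ B|
= 42 + 47 - 33
= 56

|A ∪ B| = 56


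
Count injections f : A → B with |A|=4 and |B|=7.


An injection sends each of |A| = 4 inputs to a distinct output in B.
# injections = |B|·(|B|-1)·…·(|B|-|A|+1) = 7! / (7 - 4)!
= 7 × 6 × 5 × 4
= 840

Number of injections = 840


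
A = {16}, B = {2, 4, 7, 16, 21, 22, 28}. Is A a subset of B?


A ⊆ B means every element of A is in B.
All elements of A are in B.
So A ⊆ B.

Yes, A ⊆ B


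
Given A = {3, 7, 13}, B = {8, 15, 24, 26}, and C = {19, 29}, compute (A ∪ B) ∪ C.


A ∪ B = {3, 7, 8, 13, 15, 24, 26}
(A ∪ B) ∪ C = {3, 7, 8, 13, 15, 19, 24, 26, 29}

A ∪ B ∪ C = {3, 7, 8, 13, 15, 19, 24, 26, 29}


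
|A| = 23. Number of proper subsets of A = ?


Total subsets = 2^n = 2^23 = 8388608
Proper subsets exclude the set itself: 2^n - 1
= 8388608 - 1
= 8388607

Number of proper subsets = 8388607


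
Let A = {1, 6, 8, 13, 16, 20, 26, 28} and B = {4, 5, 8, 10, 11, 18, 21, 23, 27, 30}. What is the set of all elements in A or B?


A ∪ B = all elements in A or B (or both)
A = {1, 6, 8, 13, 16, 20, 26, 28}
B = {4, 5, 8, 10, 11, 18, 21, 23, 27, 30}
A ∪ B = {1, 4, 5, 6, 8, 10, 11, 13, 16, 18, 20, 21, 23, 26, 27, 28, 30}

A ∪ B = {1, 4, 5, 6, 8, 10, 11, 13, 16, 18, 20, 21, 23, 26, 27, 28, 30}


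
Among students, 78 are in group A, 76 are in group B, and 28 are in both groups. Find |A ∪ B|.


|A ∪ B| = |A| + |B| - |A ∩ B|
= 78 + 76 - 28
= 126

|A ∪ B| = 126


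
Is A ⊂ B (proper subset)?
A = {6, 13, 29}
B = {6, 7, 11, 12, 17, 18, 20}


A ⊂ B requires: A ⊆ B AND A ≠ B.
A ⊆ B? No
A ⊄ B, so A is not a proper subset.

No, A is not a proper subset of B


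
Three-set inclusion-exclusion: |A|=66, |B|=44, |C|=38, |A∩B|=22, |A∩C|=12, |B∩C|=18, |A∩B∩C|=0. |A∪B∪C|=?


|A∪B∪C| = |A|+|B|+|C| - |A∩B|-|A∩C|-|B∩C| + |A∩B∩C|
= 66+44+38 - 22-12-18 + 0
= 148 - 52 + 0
= 96

|A ∪ B ∪ C| = 96


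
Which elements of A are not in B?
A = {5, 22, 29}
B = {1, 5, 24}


A \ B = elements in A but not in B
A = {5, 22, 29}
B = {1, 5, 24}
Remove from A any elements in B
A \ B = {22, 29}

A \ B = {22, 29}


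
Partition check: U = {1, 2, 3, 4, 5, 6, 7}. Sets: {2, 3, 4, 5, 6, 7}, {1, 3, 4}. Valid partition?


A partition requires: (1) non-empty parts, (2) pairwise disjoint, (3) union = U
Parts: {2, 3, 4, 5, 6, 7}, {1, 3, 4}
Union of parts: {1, 2, 3, 4, 5, 6, 7}
U = {1, 2, 3, 4, 5, 6, 7}
All non-empty? True
Pairwise disjoint? False
Covers U? True

No, not a valid partition


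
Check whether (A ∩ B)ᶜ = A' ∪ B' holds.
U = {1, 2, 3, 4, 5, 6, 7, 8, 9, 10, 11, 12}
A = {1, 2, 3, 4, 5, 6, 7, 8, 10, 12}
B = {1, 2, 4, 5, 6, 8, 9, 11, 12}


LHS: A ∩ B = {1, 2, 4, 5, 6, 8, 12}
(A ∩ B)' = U \ (A ∩ B) = {3, 7, 9, 10, 11}
A' = {9, 11}, B' = {3, 7, 10}
Claimed RHS: A' ∪ B' = {3, 7, 9, 10, 11}
Identity is VALID: LHS = RHS = {3, 7, 9, 10, 11} ✓

Identity is valid. (A ∩ B)' = A' ∪ B' = {3, 7, 9, 10, 11}


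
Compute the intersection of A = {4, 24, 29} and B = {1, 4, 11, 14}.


A ∩ B = elements in both A and B
A = {4, 24, 29}
B = {1, 4, 11, 14}
A ∩ B = {4}

A ∩ B = {4}


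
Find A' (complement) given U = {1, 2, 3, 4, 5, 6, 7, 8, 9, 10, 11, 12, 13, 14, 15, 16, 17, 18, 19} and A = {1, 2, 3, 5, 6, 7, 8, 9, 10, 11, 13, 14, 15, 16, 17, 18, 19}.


Aᶜ = U \ A = elements in U but not in A
U = {1, 2, 3, 4, 5, 6, 7, 8, 9, 10, 11, 12, 13, 14, 15, 16, 17, 18, 19}
A = {1, 2, 3, 5, 6, 7, 8, 9, 10, 11, 13, 14, 15, 16, 17, 18, 19}
Aᶜ = {4, 12}

Aᶜ = {4, 12}


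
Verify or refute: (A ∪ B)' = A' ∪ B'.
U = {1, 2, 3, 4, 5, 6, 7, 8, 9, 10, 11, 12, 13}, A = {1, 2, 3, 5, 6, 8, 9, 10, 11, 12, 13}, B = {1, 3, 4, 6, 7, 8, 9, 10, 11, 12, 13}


LHS: A ∪ B = {1, 2, 3, 4, 5, 6, 7, 8, 9, 10, 11, 12, 13}
(A ∪ B)' = U \ (A ∪ B) = ∅
A' = {4, 7}, B' = {2, 5}
Claimed RHS: A' ∪ B' = {2, 4, 5, 7}
Identity is INVALID: LHS = ∅ but the RHS claimed here equals {2, 4, 5, 7}. The correct form is (A ∪ B)' = A' ∩ B'.

Identity is invalid: (A ∪ B)' = ∅ but A' ∪ B' = {2, 4, 5, 7}. The correct De Morgan law is (A ∪ B)' = A' ∩ B'.


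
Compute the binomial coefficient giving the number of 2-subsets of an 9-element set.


C(n,k) = n! / (k!(n-k)!)
C(9,2) = 9! / (2!7!)
= 36

C(9,2) = 36


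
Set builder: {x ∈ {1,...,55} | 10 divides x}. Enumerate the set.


Checking each candidate:
Condition: multiples of 10 in {1,...,55}
Result = {10, 20, 30, 40, 50}

{10, 20, 30, 40, 50}


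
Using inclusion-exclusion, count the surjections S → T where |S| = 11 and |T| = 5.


n = |S| = 11, k = |T| = 5. Surjections via inclusion-exclusion:
S(n,k) = Σ(-1)^i × C(k,i) × (k-i)^n, i=0 to k
i=0: (-1)^0×C(5,0)×5^11 = 48828125
i=1: (-1)^1×C(5,1)×4^11 = -20971520
i=2: (-1)^2×C(5,2)×3^11 = 1771470
i=3: (-1)^3×C(5,3)×2^11 = -20480
i=4: (-1)^4×C(5,4)×1^11 = 5
i=5: (-1)^5×C(5,5)×0^11 = 0
Total = 29607600

Number of surjections = 29607600


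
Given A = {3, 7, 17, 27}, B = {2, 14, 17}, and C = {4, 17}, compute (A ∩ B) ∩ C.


A ∩ B = {17}
(A ∩ B) ∩ C = {17}

A ∩ B ∩ C = {17}


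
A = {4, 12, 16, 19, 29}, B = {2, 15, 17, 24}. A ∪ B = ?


A ∪ B = all elements in A or B (or both)
A = {4, 12, 16, 19, 29}
B = {2, 15, 17, 24}
A ∪ B = {2, 4, 12, 15, 16, 17, 19, 24, 29}

A ∪ B = {2, 4, 12, 15, 16, 17, 19, 24, 29}


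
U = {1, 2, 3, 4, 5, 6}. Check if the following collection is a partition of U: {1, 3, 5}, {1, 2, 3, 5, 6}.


A partition requires: (1) non-empty parts, (2) pairwise disjoint, (3) union = U
Parts: {1, 3, 5}, {1, 2, 3, 5, 6}
Union of parts: {1, 2, 3, 5, 6}
U = {1, 2, 3, 4, 5, 6}
All non-empty? True
Pairwise disjoint? False
Covers U? False

No, not a valid partition


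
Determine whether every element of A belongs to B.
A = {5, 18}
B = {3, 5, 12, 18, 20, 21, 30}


A ⊆ B means every element of A is in B.
All elements of A are in B.
So A ⊆ B.

Yes, A ⊆ B


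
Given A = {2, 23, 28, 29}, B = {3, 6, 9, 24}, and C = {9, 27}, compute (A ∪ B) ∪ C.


A ∪ B = {2, 3, 6, 9, 23, 24, 28, 29}
(A ∪ B) ∪ C = {2, 3, 6, 9, 23, 24, 27, 28, 29}

A ∪ B ∪ C = {2, 3, 6, 9, 23, 24, 27, 28, 29}


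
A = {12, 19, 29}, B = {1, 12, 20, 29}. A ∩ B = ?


A ∩ B = elements in both A and B
A = {12, 19, 29}
B = {1, 12, 20, 29}
A ∩ B = {12, 29}

A ∩ B = {12, 29}


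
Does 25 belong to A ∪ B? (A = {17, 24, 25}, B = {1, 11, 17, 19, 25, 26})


A = {17, 24, 25}, B = {1, 11, 17, 19, 25, 26}
A ∪ B = all elements in A or B
A ∪ B = {1, 11, 17, 19, 24, 25, 26}
Checking if 25 ∈ A ∪ B
25 is in A ∪ B → True

25 ∈ A ∪ B


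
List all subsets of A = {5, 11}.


|A| = 2, so |P(A)| = 2^2 = 4
Enumerate subsets by cardinality (0 to 2):
∅, {5}, {11}, {5, 11}

P(A) has 4 subsets: ∅, {5}, {11}, {5, 11}


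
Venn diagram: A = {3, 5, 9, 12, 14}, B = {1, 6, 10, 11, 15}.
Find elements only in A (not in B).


A = {3, 5, 9, 12, 14}
B = {1, 6, 10, 11, 15}
Region: only in A (not in B)
Elements: {3, 5, 9, 12, 14}

Elements only in A (not in B): {3, 5, 9, 12, 14}


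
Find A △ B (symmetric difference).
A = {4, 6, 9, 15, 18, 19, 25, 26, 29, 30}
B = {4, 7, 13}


A △ B = (A \ B) ∪ (B \ A) = elements in exactly one of A or B
A \ B = {6, 9, 15, 18, 19, 25, 26, 29, 30}
B \ A = {7, 13}
A △ B = {6, 7, 9, 13, 15, 18, 19, 25, 26, 29, 30}

A △ B = {6, 7, 9, 13, 15, 18, 19, 25, 26, 29, 30}


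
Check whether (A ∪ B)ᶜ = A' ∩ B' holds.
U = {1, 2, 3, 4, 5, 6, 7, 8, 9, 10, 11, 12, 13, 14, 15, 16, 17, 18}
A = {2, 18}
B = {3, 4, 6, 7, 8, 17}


LHS: A ∪ B = {2, 3, 4, 6, 7, 8, 17, 18}
(A ∪ B)' = U \ (A ∪ B) = {1, 5, 9, 10, 11, 12, 13, 14, 15, 16}
A' = {1, 3, 4, 5, 6, 7, 8, 9, 10, 11, 12, 13, 14, 15, 16, 17}, B' = {1, 2, 5, 9, 10, 11, 12, 13, 14, 15, 16, 18}
Claimed RHS: A' ∩ B' = {1, 5, 9, 10, 11, 12, 13, 14, 15, 16}
Identity is VALID: LHS = RHS = {1, 5, 9, 10, 11, 12, 13, 14, 15, 16} ✓

Identity is valid. (A ∪ B)' = A' ∩ B' = {1, 5, 9, 10, 11, 12, 13, 14, 15, 16}


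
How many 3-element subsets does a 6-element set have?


C(n,k) = n! / (k!(n-k)!)
C(6,3) = 6! / (3!3!)
= 20

C(6,3) = 20


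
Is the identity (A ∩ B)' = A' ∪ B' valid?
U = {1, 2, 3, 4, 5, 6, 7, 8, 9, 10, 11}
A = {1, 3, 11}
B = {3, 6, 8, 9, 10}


LHS: A ∩ B = {3}
(A ∩ B)' = U \ (A ∩ B) = {1, 2, 4, 5, 6, 7, 8, 9, 10, 11}
A' = {2, 4, 5, 6, 7, 8, 9, 10}, B' = {1, 2, 4, 5, 7, 11}
Claimed RHS: A' ∪ B' = {1, 2, 4, 5, 6, 7, 8, 9, 10, 11}
Identity is VALID: LHS = RHS = {1, 2, 4, 5, 6, 7, 8, 9, 10, 11} ✓

Identity is valid. (A ∩ B)' = A' ∪ B' = {1, 2, 4, 5, 6, 7, 8, 9, 10, 11}


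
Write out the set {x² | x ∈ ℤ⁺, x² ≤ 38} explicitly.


Checking each candidate:
Condition: positive perfect squares ≤ 38
Result = {1, 4, 9, 16, 25, 36}

{1, 4, 9, 16, 25, 36}
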